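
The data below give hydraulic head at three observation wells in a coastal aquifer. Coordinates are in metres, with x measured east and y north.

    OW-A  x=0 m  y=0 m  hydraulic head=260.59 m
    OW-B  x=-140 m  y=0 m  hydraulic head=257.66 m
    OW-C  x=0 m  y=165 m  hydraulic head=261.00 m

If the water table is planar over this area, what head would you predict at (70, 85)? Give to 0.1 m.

262.3 m

∂h/∂x = (257.66 − 260.59) / (-140 − 0) = +0.02093
∂h/∂y = (261.00 − 260.59) / (165 − 0) = +0.002485
h(70, 85) = 260.59 + (+0.02093)·(70) + (+0.002485)·(85) = 260.59 +1.465 +0.211 = 262.266 m.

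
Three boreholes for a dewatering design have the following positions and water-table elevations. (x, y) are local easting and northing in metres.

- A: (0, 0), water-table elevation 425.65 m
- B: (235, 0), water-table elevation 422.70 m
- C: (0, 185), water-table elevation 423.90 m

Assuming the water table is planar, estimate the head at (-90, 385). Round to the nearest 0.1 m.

∂h/∂x = (422.70 − 425.65) / (235 − 0) = -0.01255
∂h/∂y = (423.90 − 425.65) / (185 − 0) = -0.009459
h(-90, 385) = 425.65 + (-0.01255)·(-90) + (-0.009459)·(385) = 425.65 +1.130 -3.642 = 423.138 m.

423.1 m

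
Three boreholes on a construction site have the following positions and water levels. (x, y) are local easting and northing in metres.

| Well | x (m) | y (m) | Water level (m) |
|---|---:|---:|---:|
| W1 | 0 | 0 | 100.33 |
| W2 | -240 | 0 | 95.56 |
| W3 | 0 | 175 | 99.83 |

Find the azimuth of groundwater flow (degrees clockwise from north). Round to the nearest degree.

∂h/∂x = (95.56 − 100.33) / (-240 − 0) = +0.01987
∂h/∂y = (99.83 − 100.33) / (175 − 0) = -0.002857
Flow direction (−∇h) has components (-0.01987 E, +0.002857 N).
Azimuth = atan2(E, N) = atan2(-0.01987, +0.002857) = 278.2° ≈ 278°.

278°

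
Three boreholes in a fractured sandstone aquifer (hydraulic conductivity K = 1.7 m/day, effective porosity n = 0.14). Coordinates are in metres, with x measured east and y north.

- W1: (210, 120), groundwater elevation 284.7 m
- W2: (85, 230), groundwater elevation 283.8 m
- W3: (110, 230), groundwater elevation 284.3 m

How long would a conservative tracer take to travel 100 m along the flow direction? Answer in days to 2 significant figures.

With h = a·x + b·y + c and W1 as origin, the differences give:
  (-125)·a + 110·b = -0.9
  (-100)·a + 110·b = -0.4
Eliminate b (×110 and ×110, subtract): -2750·a = -55.00 → a = ∂h/∂x = +0.02000
Back-substitute: b = ∂h/∂y = +0.01455.
|∇h| = √(0.02000² + 0.01455²) = 0.02473
Seepage velocity v = K·i/n = 1.7 × 0.02473 / 0.14 = 0.3003 m/day.
t = 100 / 0.3003 = 333 days.

330 days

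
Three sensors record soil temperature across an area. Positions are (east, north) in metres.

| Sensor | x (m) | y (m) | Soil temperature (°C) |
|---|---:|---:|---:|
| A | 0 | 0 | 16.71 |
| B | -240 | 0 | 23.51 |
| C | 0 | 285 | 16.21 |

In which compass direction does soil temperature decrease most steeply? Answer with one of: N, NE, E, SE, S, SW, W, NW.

E

∂T/∂x = (23.51 − 16.71) / (-240 − 0) = -0.02833
∂T/∂y = (16.21 − 16.71) / (285 − 0) = -0.001754
Steepest decrease is along −∇f = (+0.02833 E, +0.001754 N) → east.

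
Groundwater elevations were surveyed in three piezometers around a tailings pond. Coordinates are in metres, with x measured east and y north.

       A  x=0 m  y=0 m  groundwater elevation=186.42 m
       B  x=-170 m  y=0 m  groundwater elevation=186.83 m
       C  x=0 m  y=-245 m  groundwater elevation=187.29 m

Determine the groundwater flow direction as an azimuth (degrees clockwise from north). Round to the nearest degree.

∂h/∂x = (186.83 − 186.42) / (-170 − 0) = -0.002412
∂h/∂y = (187.29 − 186.42) / (-245 − 0) = -0.003551
Flow direction (−∇h) has components (+0.002412 E, +0.003551 N).
Azimuth = atan2(E, N) = atan2(+0.002412, +0.003551) = 34.2° ≈ 034°.

034°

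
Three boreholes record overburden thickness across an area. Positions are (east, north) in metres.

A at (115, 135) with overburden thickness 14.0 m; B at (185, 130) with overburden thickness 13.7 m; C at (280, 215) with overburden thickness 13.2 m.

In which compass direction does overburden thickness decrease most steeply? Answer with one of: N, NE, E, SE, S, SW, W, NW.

With d = a·x + b·y + c and A as origin, the differences give:
  70·a + (-5)·b = -0.3
  165·a + 80·b = -0.8
Eliminate b (×80 and ×(-5), subtract): 6425·a = -28.00 → a = ∂d/∂x = -0.004358
Back-substitute: b = ∂d/∂y = -0.001012.
Steepest decrease is along −∇f = (+0.004358 E, +0.001012 N) → east.

E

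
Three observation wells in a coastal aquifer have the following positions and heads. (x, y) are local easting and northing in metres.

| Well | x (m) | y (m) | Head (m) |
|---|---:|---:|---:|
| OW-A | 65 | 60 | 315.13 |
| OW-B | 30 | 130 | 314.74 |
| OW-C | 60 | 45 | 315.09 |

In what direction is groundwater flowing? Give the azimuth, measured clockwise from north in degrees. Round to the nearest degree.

274°

With h = a·x + b·y + c and OW-A as origin, the differences give:
  (-35)·a + 70·b = -0.39
  (-5)·a + (-15)·b = -0.04
Eliminate b (×(-15) and ×70, subtract): 875·a = 8.650 → a = ∂h/∂x = +0.009886
Back-substitute: b = ∂h/∂y = -0.0006286.
Flow direction (−∇h) has components (-0.009886 E, +0.0006286 N).
Azimuth = atan2(E, N) = atan2(-0.009886, +0.0006286) = 273.6° ≈ 274°.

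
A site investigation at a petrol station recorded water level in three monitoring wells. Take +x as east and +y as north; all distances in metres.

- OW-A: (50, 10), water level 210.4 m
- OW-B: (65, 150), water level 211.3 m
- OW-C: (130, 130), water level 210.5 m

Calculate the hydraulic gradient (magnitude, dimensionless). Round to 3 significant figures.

0.0125

Three-point gradient (reference OW-A): Δ to OW-B = (15, 140, +0.9), Δ to OW-C = (80, 120, +0.1).
∂h/∂x = -0.01000, ∂h/∂y = +0.007500 (det = -9400).
|∇h| = √(-0.01000² + 0.007500²) = 0.0125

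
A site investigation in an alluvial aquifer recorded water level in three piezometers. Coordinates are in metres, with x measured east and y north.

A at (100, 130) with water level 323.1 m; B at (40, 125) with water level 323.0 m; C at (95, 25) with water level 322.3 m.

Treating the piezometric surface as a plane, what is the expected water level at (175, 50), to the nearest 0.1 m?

322.6 m

With h = a·x + b·y + c and A as origin, the differences give:
  (-60)·a + (-5)·b = -0.1
  (-5)·a + (-105)·b = -0.8
Eliminate b (×(-105) and ×(-5), subtract): 6275·a = 6.50 → a = ∂h/∂x = +0.001036
Back-substitute: b = ∂h/∂y = +0.007570.
h(175, 50) = 323.1 + (+0.001036)·(75) + (+0.007570)·(-80) = 323.1 +0.078 -0.606 = 322.572 m.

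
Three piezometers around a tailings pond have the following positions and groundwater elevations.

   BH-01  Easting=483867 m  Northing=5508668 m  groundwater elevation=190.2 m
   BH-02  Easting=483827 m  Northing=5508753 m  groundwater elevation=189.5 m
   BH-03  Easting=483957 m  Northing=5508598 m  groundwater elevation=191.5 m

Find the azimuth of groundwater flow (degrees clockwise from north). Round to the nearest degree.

Taking BH-01 as reference: BH-02−BH-01 = (-40, 85, -0.7); BH-03−BH-01 = (90, -70, +1.3).
Solve a·Δx + b·Δy = Δh: det = (-40)·(-70) − 90·85 = -4850.
∂h/∂x = [(-0.7)·(-70) − (+1.3)·85] / -4850 = +0.01268
∂h/∂y = [(-40)·(+1.3) − 90·(-0.7)] / -4850 = -0.002268
Flow direction (−∇h) has components (-0.01268 E, +0.002268 N).
Azimuth = atan2(E, N) = atan2(-0.01268, +0.002268) = 280.1° ≈ 280°.

280°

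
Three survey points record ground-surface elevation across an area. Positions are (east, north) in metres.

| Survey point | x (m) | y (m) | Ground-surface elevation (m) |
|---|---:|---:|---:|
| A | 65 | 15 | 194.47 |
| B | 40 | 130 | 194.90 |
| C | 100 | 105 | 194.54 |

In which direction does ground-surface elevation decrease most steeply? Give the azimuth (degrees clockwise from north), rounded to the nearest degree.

119°

With z = a·x + b·y + c and A as origin, the differences give:
  (-25)·a + 115·b = +0.43
  35·a + 90·b = +0.07
Eliminate b (×90 and ×115, subtract): -6275·a = 30.650 → a = ∂z/∂x = -0.004884
Back-substitute: b = ∂z/∂y = +0.002677.
Steepest decrease is along −∇f: components (+0.004884 E, -0.002677 N).
Azimuth = atan2(+0.004884, -0.002677) = 118.7° ≈ 119°.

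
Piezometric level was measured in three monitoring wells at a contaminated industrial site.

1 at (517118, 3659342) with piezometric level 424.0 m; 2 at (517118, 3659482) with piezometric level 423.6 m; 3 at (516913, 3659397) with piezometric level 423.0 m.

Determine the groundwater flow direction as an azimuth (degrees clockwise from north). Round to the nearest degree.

Taking 1 as reference: 2−1 = (0, 140, -0.4); 3−1 = (-205, 55, -1.0).
Solve a·Δx + b·Δy = Δh: det = 0·55 − (-205)·140 = 28700.
∂h/∂x = [(-0.4)·55 − (-1.0)·140] / 28700 = +0.004111
∂h/∂y = [0·(-1.0) − (-205)·(-0.4)] / 28700 = -0.002857
Flow direction (−∇h) has components (-0.004111 E, +0.002857 N).
Azimuth = atan2(E, N) = atan2(-0.004111, +0.002857) = 304.8° ≈ 305°.

305°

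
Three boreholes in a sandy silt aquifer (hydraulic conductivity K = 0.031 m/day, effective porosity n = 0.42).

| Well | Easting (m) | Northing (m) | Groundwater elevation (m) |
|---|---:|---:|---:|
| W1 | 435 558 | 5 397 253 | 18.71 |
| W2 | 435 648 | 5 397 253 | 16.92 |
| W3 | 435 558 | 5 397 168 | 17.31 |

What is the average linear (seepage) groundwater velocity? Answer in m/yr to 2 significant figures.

∂h/∂x = (16.92 − 18.71) / (435648 − 435558) = -0.01989
∂h/∂y = (17.31 − 18.71) / (5397168 − 5397253) = +0.01647
|∇h| = √(-0.01989² + 0.01647²) = 0.02582
Seepage velocity v = K·i/n = 0.031 × 0.02582 / 0.42 = 0.001906 m/day = 0.6962 m/yr.

0.70 m/yr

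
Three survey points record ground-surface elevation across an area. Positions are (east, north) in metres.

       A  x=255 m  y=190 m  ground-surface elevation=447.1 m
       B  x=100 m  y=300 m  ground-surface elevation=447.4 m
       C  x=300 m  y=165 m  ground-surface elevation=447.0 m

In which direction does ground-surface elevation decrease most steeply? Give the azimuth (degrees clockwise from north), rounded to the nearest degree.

Taking A as reference: B−A = (-155, 110, +0.3); C−A = (45, -25, -0.1).
Solve a·Δx + b·Δy = Δz: det = (-155)·(-25) − 45·110 = -1075.
∂z/∂x = [(+0.3)·(-25) − (-0.1)·110] / -1075 = -0.003256
∂z/∂y = [(-155)·(-0.1) − 45·(+0.3)] / -1075 = -0.001860
Steepest decrease is along −∇f: components (+0.003256 E, +0.001860 N).
Azimuth = atan2(+0.003256, +0.001860) = 60.3° ≈ 060°.

060°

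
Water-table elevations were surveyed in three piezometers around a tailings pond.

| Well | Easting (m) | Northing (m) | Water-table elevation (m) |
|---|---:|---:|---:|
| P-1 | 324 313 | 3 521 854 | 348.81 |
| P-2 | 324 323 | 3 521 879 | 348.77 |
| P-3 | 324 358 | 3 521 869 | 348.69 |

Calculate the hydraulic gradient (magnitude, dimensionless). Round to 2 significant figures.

Taking P-1 as reference: P-2−P-1 = (10, 25, -0.04); P-3−P-1 = (45, 15, -0.12).
Determinant of the coordinate differences = 10·15 − 45·25 = -975.
∂h/∂x = [(-0.04)·15 − (-0.12)·25] / -975 = -0.002462
∂h/∂y = [10·(-0.12) − 45·(-0.04)] / -975 = -0.0006154
|∇h| = √(-0.002462² + -0.0006154²) = 0.002538

0.0025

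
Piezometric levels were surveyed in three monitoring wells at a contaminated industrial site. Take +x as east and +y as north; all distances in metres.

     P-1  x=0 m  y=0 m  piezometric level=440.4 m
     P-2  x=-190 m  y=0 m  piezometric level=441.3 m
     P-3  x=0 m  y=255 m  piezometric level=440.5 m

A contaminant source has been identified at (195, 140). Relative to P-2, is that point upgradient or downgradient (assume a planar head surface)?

downgradient

∂h/∂x = (441.3 − 440.4) / (-190 − 0) = -0.004737
∂h/∂y = (440.5 − 440.4) / (255 − 0) = +0.0003922
Head at (195, 140) = 440.4 + (-0.004737)·(195) + (+0.0003922)·(140) = 439.53 m.
That is lower than the 441.3 m at P-2, so the point is downgradient.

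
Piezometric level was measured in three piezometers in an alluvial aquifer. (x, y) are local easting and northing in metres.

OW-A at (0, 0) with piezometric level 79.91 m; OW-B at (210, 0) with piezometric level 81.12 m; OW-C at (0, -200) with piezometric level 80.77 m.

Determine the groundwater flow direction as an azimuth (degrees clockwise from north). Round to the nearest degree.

∂h/∂x = (81.12 − 79.91) / (210 − 0) = +0.005762
∂h/∂y = (80.77 − 79.91) / (-200 − 0) = -0.004300
Flow direction (−∇h) has components (-0.005762 E, +0.004300 N).
Azimuth = atan2(E, N) = atan2(-0.005762, +0.004300) = 306.7° ≈ 307°.

307°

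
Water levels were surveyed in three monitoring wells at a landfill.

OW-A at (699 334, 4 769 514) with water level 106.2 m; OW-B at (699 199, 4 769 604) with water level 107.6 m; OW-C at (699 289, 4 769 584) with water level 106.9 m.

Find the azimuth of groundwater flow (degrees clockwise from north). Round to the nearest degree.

With h = a·x + b·y + c and OW-A as origin, the differences give:
  (-135)·a + 90·b = +1.4
  (-45)·a + 70·b = +0.7
Eliminate b (×70 and ×90, subtract): -5400·a = 35.00 → a = ∂h/∂x = -0.006481
Back-substitute: b = ∂h/∂y = +0.005833.
Flow direction (−∇h) has components (+0.006481 E, -0.005833 N).
Azimuth = atan2(E, N) = atan2(+0.006481, -0.005833) = 132.0° ≈ 132°.

132°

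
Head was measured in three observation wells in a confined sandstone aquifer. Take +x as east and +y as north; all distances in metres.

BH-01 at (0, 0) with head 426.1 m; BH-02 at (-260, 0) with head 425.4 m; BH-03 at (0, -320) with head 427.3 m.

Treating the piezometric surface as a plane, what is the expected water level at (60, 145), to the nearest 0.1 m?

∂h/∂x = (425.4 − 426.1) / (-260 − 0) = +0.002692
∂h/∂y = (427.3 − 426.1) / (-320 − 0) = -0.003750
h(60, 145) = 426.1 + (+0.002692)·(60) + (-0.003750)·(145) = 426.1 +0.162 -0.544 = 425.718 m.

425.7 m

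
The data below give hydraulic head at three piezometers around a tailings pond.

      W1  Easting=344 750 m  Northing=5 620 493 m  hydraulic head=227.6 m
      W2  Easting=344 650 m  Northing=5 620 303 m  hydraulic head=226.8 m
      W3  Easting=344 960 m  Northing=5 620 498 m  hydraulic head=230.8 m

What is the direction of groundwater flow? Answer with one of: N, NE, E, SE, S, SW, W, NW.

Differences from W1: to W2 (Δx, Δy, Δh) = (-100, -190, -0.8); to W3 = (210, 5, +3.2).
Determinant of the coordinate differences = (-100)·5 − 210·(-190) = 39400.
∂h/∂x = [(-0.8)·5 − (+3.2)·(-190)] / 39400 = +0.01533
∂h/∂y = [(-100)·(+3.2) − 210·(-0.8)] / 39400 = -0.003858
Flow = −∇h = (-0.01533 east, +0.003858 north), which points west.

W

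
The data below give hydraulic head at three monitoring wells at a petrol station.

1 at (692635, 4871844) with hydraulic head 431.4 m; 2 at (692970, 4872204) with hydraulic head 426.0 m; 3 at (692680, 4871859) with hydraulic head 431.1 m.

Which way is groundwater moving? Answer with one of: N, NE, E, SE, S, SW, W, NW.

N

Differences from 1: to 2 (Δx, Δy, Δh) = (335, 360, -5.4); to 3 = (45, 15, -0.3).
Determinant of the coordinate differences = 335·15 − 45·360 = -11175.
∂h/∂x = [(-5.4)·15 − (-0.3)·360] / -11175 = -0.002416
∂h/∂y = [335·(-0.3) − 45·(-5.4)] / -11175 = -0.01275
Flow = −∇h = (+0.002416 east, +0.01275 north), which points north.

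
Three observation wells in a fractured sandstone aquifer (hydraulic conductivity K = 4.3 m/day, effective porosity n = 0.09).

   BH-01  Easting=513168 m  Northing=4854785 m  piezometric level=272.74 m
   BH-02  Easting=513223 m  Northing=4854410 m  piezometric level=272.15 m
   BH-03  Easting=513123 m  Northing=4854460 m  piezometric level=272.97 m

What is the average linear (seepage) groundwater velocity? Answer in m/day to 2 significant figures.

0.38 m/day

With h = a·x + b·y + c and BH-01 as origin, the differences give:
  55·a + (-375)·b = -0.59
  (-45)·a + (-325)·b = +0.23
Eliminate b (×(-325) and ×(-375), subtract): -34750·a = 278.000 → a = ∂h/∂x = -0.008000
Back-substitute: b = ∂h/∂y = +0.0004000.
|∇h| = √(-0.008000² + 0.0004000²) = 0.00801
Seepage velocity v = K·i/n = 4.3 × 0.00801 / 0.09 = 0.3827 m/day.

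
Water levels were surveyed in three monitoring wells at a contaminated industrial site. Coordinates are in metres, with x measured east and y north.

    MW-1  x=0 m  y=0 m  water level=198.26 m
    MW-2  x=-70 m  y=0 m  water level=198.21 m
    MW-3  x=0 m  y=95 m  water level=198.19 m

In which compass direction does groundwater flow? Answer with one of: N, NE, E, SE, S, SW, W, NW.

∂h/∂x = (198.21 − 198.26) / (-70 − 0) = +0.0007143
∂h/∂y = (198.19 − 198.26) / (95 − 0) = -0.0007368
Flow = −∇h = (-0.0007143 east, +0.0007368 north), which points northwest.

NW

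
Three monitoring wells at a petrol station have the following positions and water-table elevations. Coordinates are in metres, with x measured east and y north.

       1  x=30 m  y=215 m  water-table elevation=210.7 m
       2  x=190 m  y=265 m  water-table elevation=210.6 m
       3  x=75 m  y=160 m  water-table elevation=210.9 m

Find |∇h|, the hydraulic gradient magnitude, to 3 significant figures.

Taking 1 as reference: 2−1 = (160, 50, -0.1); 3−1 = (45, -55, +0.2).
Determinant of the coordinate differences = 160·(-55) − 45·50 = -11050.
∂h/∂x = [(-0.1)·(-55) − (+0.2)·50] / -11050 = +0.0004072
∂h/∂y = [160·(+0.2) − 45·(-0.1)] / -11050 = -0.003303
|∇h| = √(0.0004072² + -0.003303²) = 0.003328

0.00333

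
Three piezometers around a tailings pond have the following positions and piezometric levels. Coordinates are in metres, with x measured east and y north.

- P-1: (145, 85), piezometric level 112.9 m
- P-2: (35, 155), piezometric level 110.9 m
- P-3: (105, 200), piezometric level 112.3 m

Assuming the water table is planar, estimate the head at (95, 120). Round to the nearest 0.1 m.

112.0 m

Differences from P-1: to P-2 (Δx, Δy, Δh) = (-110, 70, -2.0); to P-3 = (-40, 115, -0.6).
Determinant of the coordinate differences = (-110)·115 − (-40)·70 = -9850.
∂h/∂x = [(-2.0)·115 − (-0.6)·70] / -9850 = +0.01909
∂h/∂y = [(-110)·(-0.6) − (-40)·(-2.0)] / -9850 = +0.001421
h(95, 120) = 112.9 + (+0.01909)·(-50) + (+0.001421)·(35) = 112.9 -0.954 +0.050 = 111.995 m.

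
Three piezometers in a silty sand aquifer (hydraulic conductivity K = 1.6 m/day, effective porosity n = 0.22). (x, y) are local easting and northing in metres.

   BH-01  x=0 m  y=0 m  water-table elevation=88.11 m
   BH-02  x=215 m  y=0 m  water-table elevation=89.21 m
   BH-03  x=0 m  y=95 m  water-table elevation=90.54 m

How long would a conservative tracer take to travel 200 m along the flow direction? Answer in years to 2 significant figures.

∂h/∂x = (89.21 − 88.11) / (215 − 0) = +0.005116
∂h/∂y = (90.54 − 88.11) / (95 − 0) = +0.02558
|∇h| = √(0.005116² + 0.02558²) = 0.02609
Seepage velocity v = K·i/n = 1.6 × 0.02609 / 0.22 = 0.1897 m/day.
t = 200 / 0.1897 = 1054 days = 2.89 years.

2.9 years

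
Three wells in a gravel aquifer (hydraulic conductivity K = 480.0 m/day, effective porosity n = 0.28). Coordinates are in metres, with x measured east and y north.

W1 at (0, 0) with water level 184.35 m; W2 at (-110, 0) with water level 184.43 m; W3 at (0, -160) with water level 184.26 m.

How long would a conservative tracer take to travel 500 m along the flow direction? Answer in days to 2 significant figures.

320 days

∂h/∂x = (184.43 − 184.35) / (-110 − 0) = -0.0007273
∂h/∂y = (184.26 − 184.35) / (-160 − 0) = +0.0005625
|∇h| = √(-0.0007273² + 0.0005625²) = 0.0009194
Seepage velocity v = K·i/n = 480.0 × 0.0009194 / 0.28 = 1.576 m/day.
t = 500 / 1.576 = 317.3 days.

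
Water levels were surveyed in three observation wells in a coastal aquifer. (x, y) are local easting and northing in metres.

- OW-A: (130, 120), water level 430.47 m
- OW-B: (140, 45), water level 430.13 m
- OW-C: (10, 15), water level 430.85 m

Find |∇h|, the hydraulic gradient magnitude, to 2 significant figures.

0.0074

Taking OW-A as reference: OW-B−OW-A = (10, -75, -0.34); OW-C−OW-A = (-120, -105, +0.38).
Determinant of the coordinate differences = 10·(-105) − (-120)·(-75) = -10050.
∂h/∂x = [(-0.34)·(-105) − (+0.38)·(-75)] / -10050 = -0.006388
∂h/∂y = [10·(+0.38) − (-120)·(-0.34)] / -10050 = +0.003682
|∇h| = √(-0.006388² + 0.003682²) = 0.007373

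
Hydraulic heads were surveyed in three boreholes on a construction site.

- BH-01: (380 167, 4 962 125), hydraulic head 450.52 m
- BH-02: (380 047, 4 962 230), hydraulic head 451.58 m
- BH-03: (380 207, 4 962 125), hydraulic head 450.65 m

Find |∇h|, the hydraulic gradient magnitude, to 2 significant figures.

0.014

Three-point gradient (reference BH-01): Δ to BH-02 = (-120, 105, +1.06), Δ to BH-03 = (40, 0, +0.13).
∂h/∂x = +0.003250, ∂h/∂y = +0.01381 (det = -4200).
|∇h| = √(0.003250² + 0.01381²) = 0.01419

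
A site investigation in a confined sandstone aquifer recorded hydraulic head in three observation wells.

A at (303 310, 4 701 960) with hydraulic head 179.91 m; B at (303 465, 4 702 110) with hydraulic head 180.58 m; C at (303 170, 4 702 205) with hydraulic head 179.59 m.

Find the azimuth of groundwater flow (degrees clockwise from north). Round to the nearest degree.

258°

With h = a·x + b·y + c and A as origin, the differences give:
  155·a + 150·b = +0.67
  (-140)·a + 245·b = -0.32
Eliminate b (×245 and ×150, subtract): 58975·a = 212.150 → a = ∂h/∂x = +0.003597
Back-substitute: b = ∂h/∂y = +0.0007495.
Flow direction (−∇h) has components (-0.003597 E, -0.0007495 N).
Azimuth = atan2(E, N) = atan2(-0.003597, -0.0007495) = 258.2° ≈ 258°.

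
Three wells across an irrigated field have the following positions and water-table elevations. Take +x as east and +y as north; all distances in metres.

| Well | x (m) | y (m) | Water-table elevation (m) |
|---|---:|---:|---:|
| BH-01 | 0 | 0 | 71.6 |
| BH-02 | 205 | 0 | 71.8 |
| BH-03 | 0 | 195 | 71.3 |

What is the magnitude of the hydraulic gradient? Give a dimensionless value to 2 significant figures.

∂h/∂x = (71.8 − 71.6) / (205 − 0) = +0.0009756
∂h/∂y = (71.3 − 71.6) / (195 − 0) = -0.001538
|∇h| = √(0.0009756² + -0.001538²) = 0.001821

0.0018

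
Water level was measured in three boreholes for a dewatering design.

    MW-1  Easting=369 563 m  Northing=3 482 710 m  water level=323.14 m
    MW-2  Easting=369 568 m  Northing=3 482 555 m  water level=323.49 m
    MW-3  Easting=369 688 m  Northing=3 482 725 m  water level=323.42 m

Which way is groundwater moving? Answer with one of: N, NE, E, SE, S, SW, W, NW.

NW

Three-point gradient (reference MW-1): Δ to MW-2 = (5, -155, +0.35), Δ to MW-3 = (125, 15, +0.28).
∂h/∂x = +0.002501, ∂h/∂y = -0.002177 (det = 19450).
Flow = −∇h = (-0.002501 east, +0.002177 north), which points northwest.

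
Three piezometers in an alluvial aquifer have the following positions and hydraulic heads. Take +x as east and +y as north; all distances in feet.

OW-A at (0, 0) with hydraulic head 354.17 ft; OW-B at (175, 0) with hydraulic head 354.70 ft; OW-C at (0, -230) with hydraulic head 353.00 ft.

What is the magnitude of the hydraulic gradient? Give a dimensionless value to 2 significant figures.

0.0059

∂h/∂x = (354.70 − 354.17) / (175 − 0) = +0.003029
∂h/∂y = (353.00 − 354.17) / (-230 − 0) = +0.005087
|∇h| = √(0.003029² + 0.005087²) = 0.005921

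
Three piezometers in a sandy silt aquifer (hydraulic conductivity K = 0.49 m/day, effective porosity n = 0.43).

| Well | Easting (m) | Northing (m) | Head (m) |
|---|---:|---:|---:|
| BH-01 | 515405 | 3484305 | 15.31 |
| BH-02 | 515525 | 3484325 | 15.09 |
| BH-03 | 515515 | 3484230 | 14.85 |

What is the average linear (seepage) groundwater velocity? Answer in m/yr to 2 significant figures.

Taking BH-01 as reference: BH-02−BH-01 = (120, 20, -0.22); BH-03−BH-01 = (110, -75, -0.46).
Solve a·Δx + b·Δy = Δh: det = 120·(-75) − 110·20 = -11200.
∂h/∂x = [(-0.22)·(-75) − (-0.46)·20] / -11200 = -0.002295
∂h/∂y = [120·(-0.46) − 110·(-0.22)] / -11200 = +0.002768
|∇h| = √(-0.002295² + 0.002768²) = 0.003596
Seepage velocity v = K·i/n = 0.49 × 0.003596 / 0.43 = 0.004098 m/day = 1.497 m/yr.

1.5 m/yr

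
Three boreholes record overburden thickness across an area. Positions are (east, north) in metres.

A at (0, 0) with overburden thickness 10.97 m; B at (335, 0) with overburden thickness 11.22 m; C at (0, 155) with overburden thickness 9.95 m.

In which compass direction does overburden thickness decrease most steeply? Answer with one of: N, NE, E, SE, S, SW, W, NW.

∂d/∂x = (11.22 − 10.97) / (335 − 0) = +0.0007463
∂d/∂y = (9.95 − 10.97) / (155 − 0) = -0.006581
Steepest decrease is along −∇f = (-0.0007463 E, +0.006581 N) → north.

N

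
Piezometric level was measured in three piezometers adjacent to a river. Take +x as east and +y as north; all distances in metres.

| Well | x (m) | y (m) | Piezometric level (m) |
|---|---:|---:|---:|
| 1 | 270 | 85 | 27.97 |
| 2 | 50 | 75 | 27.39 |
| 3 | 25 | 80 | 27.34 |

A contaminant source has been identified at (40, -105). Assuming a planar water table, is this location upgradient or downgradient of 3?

Three-point gradient (reference 1): Δ to 2 = (-220, -10, -0.58), Δ to 3 = (-245, -5, -0.63).
∂h/∂x = +0.002519, ∂h/∂y = +0.002593 (det = -1350).
Head at (40, -105) = 27.97 + (+0.002519)·(-230) + (+0.002593)·(-190) = 26.90 m.
That is lower than the 27.34 m at 3, so the point is downgradient.

downgradient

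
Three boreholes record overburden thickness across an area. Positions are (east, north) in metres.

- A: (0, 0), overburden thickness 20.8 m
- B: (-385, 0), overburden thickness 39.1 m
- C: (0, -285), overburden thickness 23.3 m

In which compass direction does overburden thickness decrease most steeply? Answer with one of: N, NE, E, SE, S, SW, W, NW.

∂d/∂x = (39.1 − 20.8) / (-385 − 0) = -0.04753
∂d/∂y = (23.3 − 20.8) / (-285 − 0) = -0.008772
Steepest decrease is along −∇f = (+0.04753 E, +0.008772 N) → east.

E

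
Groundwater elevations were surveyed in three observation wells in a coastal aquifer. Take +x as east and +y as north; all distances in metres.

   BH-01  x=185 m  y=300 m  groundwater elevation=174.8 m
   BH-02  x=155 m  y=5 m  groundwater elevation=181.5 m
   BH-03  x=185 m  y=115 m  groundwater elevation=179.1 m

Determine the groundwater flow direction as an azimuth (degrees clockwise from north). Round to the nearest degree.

Taking BH-01 as reference: BH-02−BH-01 = (-30, -295, +6.7); BH-03−BH-01 = (0, -185, +4.3).
Solve a·Δx + b·Δy = Δh: det = (-30)·(-185) − 0·(-295) = 5550.
∂h/∂x = [(+6.7)·(-185) − (+4.3)·(-295)] / 5550 = +0.005225
∂h/∂y = [(-30)·(+4.3) − 0·(+6.7)] / 5550 = -0.02324
Flow direction (−∇h) has components (-0.005225 E, +0.02324 N).
Azimuth = atan2(E, N) = atan2(-0.005225, +0.02324) = 347.3° ≈ 347°.

347°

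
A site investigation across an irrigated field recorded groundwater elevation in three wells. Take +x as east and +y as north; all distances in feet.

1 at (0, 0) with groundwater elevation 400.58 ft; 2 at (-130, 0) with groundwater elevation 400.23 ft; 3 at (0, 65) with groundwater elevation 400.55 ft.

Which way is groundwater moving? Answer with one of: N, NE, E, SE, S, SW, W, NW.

W

∂h/∂x = (400.23 − 400.58) / (-130 − 0) = +0.002692
∂h/∂y = (400.55 − 400.58) / (65 − 0) = -0.0004615
Flow = −∇h = (-0.002692 east, +0.0004615 north), which points west.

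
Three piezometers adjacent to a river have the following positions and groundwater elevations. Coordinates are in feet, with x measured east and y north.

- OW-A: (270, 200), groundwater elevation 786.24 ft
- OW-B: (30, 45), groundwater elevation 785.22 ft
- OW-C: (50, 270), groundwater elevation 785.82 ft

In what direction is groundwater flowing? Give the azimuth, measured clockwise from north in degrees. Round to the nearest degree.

Taking OW-A as reference: OW-B−OW-A = (-240, -155, -1.02); OW-C−OW-A = (-220, 70, -0.42).
Solve a·Δx + b·Δy = Δh: det = (-240)·70 − (-220)·(-155) = -50900.
∂h/∂x = [(-1.02)·70 − (-0.42)·(-155)] / -50900 = +0.002682
∂h/∂y = [(-240)·(-0.42) − (-220)·(-1.02)] / -50900 = +0.002428
Flow direction (−∇h) has components (-0.002682 E, -0.002428 N).
Azimuth = atan2(E, N) = atan2(-0.002682, -0.002428) = 227.8° ≈ 228°.

228°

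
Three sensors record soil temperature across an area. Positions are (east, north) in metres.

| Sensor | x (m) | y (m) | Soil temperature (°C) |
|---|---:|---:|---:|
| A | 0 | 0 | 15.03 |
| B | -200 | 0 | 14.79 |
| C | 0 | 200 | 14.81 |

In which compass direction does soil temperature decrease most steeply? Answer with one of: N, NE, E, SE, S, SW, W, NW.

∂T/∂x = (14.79 − 15.03) / (-200 − 0) = +0.001200
∂T/∂y = (14.81 − 15.03) / (200 − 0) = -0.001100
Steepest decrease is along −∇f = (-0.001200 E, +0.001100 N) → northwest.

NW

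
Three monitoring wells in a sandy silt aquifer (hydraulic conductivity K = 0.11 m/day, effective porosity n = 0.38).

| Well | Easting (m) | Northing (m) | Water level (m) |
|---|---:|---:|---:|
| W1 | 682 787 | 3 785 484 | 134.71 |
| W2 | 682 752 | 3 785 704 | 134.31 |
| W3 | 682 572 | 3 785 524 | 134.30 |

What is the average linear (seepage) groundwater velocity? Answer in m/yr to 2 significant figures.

0.24 m/yr

Taking W1 as reference: W2−W1 = (-35, 220, -0.40); W3−W1 = (-215, 40, -0.41).
Solve a·Δx + b·Δy = Δh: det = (-35)·40 − (-215)·220 = 45900.
∂h/∂x = [(-0.40)·40 − (-0.41)·220] / 45900 = +0.001617
∂h/∂y = [(-35)·(-0.41) − (-215)·(-0.40)] / 45900 = -0.001561
|∇h| = √(0.001617² + -0.001561²) = 0.002248
Seepage velocity v = K·i/n = 0.11 × 0.002248 / 0.38 = 0.0006507 m/day = 0.2377 m/yr.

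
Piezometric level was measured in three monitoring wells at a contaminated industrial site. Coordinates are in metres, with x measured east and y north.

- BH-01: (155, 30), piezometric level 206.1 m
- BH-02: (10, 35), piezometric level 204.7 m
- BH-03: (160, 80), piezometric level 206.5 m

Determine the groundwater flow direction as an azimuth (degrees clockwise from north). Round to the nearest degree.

235°

Three-point gradient (reference BH-01): Δ to BH-02 = (-145, 5, -1.4), Δ to BH-03 = (5, 50, +0.4).
∂h/∂x = +0.009897, ∂h/∂y = +0.007010 (det = -7275).
Flow direction (−∇h) has components (-0.009897 E, -0.007010 N).
Azimuth = atan2(E, N) = atan2(-0.009897, -0.007010) = 234.7° ≈ 235°.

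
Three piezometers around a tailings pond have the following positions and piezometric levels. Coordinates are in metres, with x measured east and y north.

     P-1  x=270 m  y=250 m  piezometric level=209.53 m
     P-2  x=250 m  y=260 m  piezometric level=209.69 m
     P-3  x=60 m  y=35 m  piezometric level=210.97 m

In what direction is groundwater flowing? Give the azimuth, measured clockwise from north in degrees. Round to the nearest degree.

With h = a·x + b·y + c and P-1 as origin, the differences give:
  (-20)·a + 10·b = +0.16
  (-210)·a + (-215)·b = +1.44
Eliminate b (×(-215) and ×10, subtract): 6400·a = -48.800 → a = ∂h/∂x = -0.007625
Back-substitute: b = ∂h/∂y = +0.0007500.
Flow direction (−∇h) has components (+0.007625 E, -0.0007500 N).
Azimuth = atan2(E, N) = atan2(+0.007625, -0.0007500) = 95.6° ≈ 096°.

096°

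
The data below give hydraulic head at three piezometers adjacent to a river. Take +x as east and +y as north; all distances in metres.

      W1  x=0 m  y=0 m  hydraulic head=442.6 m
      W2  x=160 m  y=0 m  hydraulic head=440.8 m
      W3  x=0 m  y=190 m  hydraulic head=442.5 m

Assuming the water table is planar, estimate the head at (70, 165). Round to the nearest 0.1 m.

∂h/∂x = (440.8 − 442.6) / (160 − 0) = -0.01125
∂h/∂y = (442.5 − 442.6) / (190 − 0) = -0.0005263
h(70, 165) = 442.6 + (-0.01125)·(70) + (-0.0005263)·(165) = 442.6 -0.788 -0.087 = 441.726 m.

441.7 m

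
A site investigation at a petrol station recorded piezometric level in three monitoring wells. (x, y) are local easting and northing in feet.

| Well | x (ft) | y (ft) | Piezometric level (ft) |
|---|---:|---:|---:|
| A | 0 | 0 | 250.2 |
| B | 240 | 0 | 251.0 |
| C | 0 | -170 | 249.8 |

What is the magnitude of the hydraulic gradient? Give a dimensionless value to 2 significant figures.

0.0041

∂h/∂x = (251.0 − 250.2) / (240 − 0) = +0.003333
∂h/∂y = (249.8 − 250.2) / (-170 − 0) = +0.002353
|∇h| = √(0.003333² + 0.002353²) = 0.00408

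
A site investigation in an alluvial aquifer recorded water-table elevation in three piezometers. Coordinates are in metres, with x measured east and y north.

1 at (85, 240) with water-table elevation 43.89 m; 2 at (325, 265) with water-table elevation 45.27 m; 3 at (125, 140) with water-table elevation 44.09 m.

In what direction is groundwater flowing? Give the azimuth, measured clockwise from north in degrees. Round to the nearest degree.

Taking 1 as reference: 2−1 = (240, 25, +1.38); 3−1 = (40, -100, +0.20).
Determinant of the coordinate differences = 240·(-100) − 40·25 = -25000.
∂h/∂x = [(+1.38)·(-100) − (+0.20)·25] / -25000 = +0.005720
∂h/∂y = [240·(+0.20) − 40·(+1.38)] / -25000 = +0.0002880
Flow direction (−∇h) has components (-0.005720 E, -0.0002880 N).
Azimuth = atan2(E, N) = atan2(-0.005720, -0.0002880) = 267.1° ≈ 267°.

267°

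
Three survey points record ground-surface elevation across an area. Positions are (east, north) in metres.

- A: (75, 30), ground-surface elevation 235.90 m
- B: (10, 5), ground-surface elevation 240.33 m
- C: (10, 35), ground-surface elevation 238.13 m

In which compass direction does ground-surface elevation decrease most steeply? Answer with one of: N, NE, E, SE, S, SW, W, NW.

With z = a·x + b·y + c and A as origin, the differences give:
  (-65)·a + (-25)·b = +4.43
  (-65)·a + 5·b = +2.23
Eliminate b (×5 and ×(-25), subtract): -1950·a = 77.900 → a = ∂z/∂x = -0.03995
Back-substitute: b = ∂z/∂y = -0.07333.
Steepest decrease is along −∇f = (+0.03995 E, +0.07333 N) → northeast.

NE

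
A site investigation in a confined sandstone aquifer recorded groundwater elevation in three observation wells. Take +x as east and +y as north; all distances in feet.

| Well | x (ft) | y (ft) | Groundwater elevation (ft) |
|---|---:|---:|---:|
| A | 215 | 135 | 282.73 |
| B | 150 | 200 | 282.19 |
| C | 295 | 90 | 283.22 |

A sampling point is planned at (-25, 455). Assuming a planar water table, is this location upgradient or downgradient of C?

downgradient

Differences from A: to B (Δx, Δy, Δh) = (-65, 65, -0.54); to C = (80, -45, +0.49).
Solve a·Δx + b·Δy = Δh: det = (-65)·(-45) − 80·65 = -2275.
∂h/∂x = [(-0.54)·(-45) − (+0.49)·65] / -2275 = +0.003319
∂h/∂y = [(-65)·(+0.49) − 80·(-0.54)] / -2275 = -0.004989
Head at (-25, 455) = 282.73 + (+0.003319)·(-240) + (-0.004989)·(320) = 280.34 ft.
That is lower than the 283.22 ft at C, so the point is downgradient.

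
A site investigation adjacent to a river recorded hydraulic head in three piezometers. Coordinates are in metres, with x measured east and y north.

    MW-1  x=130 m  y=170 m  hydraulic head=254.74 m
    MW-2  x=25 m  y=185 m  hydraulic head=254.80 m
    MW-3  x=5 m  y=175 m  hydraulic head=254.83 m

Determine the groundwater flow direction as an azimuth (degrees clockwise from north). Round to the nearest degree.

028°

Taking MW-1 as reference: MW-2−MW-1 = (-105, 15, +0.06); MW-3−MW-1 = (-125, 5, +0.09).
Solve a·Δx + b·Δy = Δh: det = (-105)·5 − (-125)·15 = 1350.
∂h/∂x = [(+0.06)·5 − (+0.09)·15] / 1350 = -0.0007778
∂h/∂y = [(-105)·(+0.09) − (-125)·(+0.06)] / 1350 = -0.001444
Flow direction (−∇h) has components (+0.0007778 E, +0.001444 N).
Azimuth = atan2(E, N) = atan2(+0.0007778, +0.001444) = 28.3° ≈ 028°.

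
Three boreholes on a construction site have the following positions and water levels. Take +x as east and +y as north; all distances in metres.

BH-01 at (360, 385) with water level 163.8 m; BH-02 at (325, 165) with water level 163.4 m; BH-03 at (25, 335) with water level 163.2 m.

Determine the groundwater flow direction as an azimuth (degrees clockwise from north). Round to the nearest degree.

Taking BH-01 as reference: BH-02−BH-01 = (-35, -220, -0.4); BH-03−BH-01 = (-335, -50, -0.6).
Solve a·Δx + b·Δy = Δh: det = (-35)·(-50) − (-335)·(-220) = -71950.
∂h/∂x = [(-0.4)·(-50) − (-0.6)·(-220)] / -71950 = +0.001557
∂h/∂y = [(-35)·(-0.6) − (-335)·(-0.4)] / -71950 = +0.001571
Flow direction (−∇h) has components (-0.001557 E, -0.001571 N).
Azimuth = atan2(E, N) = atan2(-0.001557, -0.001571) = 224.7° ≈ 225°.

225°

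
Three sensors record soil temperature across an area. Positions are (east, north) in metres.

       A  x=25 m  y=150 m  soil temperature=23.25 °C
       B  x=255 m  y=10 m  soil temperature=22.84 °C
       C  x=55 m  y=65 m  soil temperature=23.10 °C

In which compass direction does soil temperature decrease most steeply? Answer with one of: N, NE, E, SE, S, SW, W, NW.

Differences from A: to B (Δx, Δy, Δh) = (230, -140, -0.41); to C = (30, -85, -0.15).
Solve a·Δx + b·Δy = ΔT: det = 230·(-85) − 30·(-140) = -15350.
∂T/∂x = [(-0.41)·(-85) − (-0.15)·(-140)] / -15350 = -0.0009023
∂T/∂y = [230·(-0.15) − 30·(-0.41)] / -15350 = +0.001446
Steepest decrease is along −∇f = (+0.0009023 E, -0.001446 N) → southeast.

SE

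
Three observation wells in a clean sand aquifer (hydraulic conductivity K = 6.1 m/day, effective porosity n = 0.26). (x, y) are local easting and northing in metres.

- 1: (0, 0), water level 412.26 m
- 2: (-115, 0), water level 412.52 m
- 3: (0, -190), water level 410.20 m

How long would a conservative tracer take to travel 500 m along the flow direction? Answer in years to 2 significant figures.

∂h/∂x = (412.52 − 412.26) / (-115 − 0) = -0.002261
∂h/∂y = (410.20 − 412.26) / (-190 − 0) = +0.01084
|∇h| = √(-0.002261² + 0.01084²) = 0.01107
Seepage velocity v = K·i/n = 6.1 × 0.01107 / 0.26 = 0.2597 m/day.
t = 500 / 0.2597 = 1925 days = 5.27 years.

5.3 years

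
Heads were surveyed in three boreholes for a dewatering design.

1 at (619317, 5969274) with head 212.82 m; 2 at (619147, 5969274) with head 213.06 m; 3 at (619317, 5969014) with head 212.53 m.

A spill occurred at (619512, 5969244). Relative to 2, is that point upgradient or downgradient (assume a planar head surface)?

downgradient

∂h/∂x = (213.06 − 212.82) / (619147 − 619317) = -0.001412
∂h/∂y = (212.53 − 212.82) / (5969014 − 5969274) = +0.001115
Head at (619512, 5969244) = 212.82 + (-0.001412)·(195) + (+0.001115)·(-30) = 212.51 m.
That is lower than the 213.06 m at 2, so the point is downgradient.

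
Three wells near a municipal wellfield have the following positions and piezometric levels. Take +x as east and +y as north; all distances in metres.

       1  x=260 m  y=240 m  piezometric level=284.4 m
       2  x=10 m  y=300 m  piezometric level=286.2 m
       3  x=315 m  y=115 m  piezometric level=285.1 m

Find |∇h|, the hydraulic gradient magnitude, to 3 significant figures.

Differences from 1: to 2 (Δx, Δy, Δh) = (-250, 60, +1.8); to 3 = (55, -125, +0.7).
Solve a·Δx + b·Δy = Δh: det = (-250)·(-125) − 55·60 = 27950.
∂h/∂x = [(+1.8)·(-125) − (+0.7)·60] / 27950 = -0.009553
∂h/∂y = [(-250)·(+0.7) − 55·(+1.8)] / 27950 = -0.009803
|∇h| = √(-0.009553² + -0.009803²) = 0.01369

0.0137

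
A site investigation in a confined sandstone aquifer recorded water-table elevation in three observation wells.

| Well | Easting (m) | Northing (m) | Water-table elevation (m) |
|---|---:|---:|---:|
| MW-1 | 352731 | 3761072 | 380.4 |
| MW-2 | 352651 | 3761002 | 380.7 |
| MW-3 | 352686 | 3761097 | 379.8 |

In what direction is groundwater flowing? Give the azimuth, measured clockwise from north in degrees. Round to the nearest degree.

Three-point gradient (reference MW-1): Δ to MW-2 = (-80, -70, +0.3), Δ to MW-3 = (-45, 25, -0.6).
∂h/∂x = +0.006699, ∂h/∂y = -0.01194 (det = -5150).
Flow direction (−∇h) has components (-0.006699 E, +0.01194 N).
Azimuth = atan2(E, N) = atan2(-0.006699, +0.01194) = 330.7° ≈ 331°.

331°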